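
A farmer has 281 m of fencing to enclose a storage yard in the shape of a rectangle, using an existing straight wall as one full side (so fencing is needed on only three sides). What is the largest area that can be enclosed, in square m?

Let the sides perpendicular to the wall have length x and the parallel side y, so 2x + y = 281 and the area is A = xy = x(281 − 2x).
A'(x) = 281 − 4x = 0 gives x = 281/4, and A''(x) = −4 < 0 confirms a maximum.
Then y = 281 − 2·281/4 = 281/2 and A = 78961/8.

78961/8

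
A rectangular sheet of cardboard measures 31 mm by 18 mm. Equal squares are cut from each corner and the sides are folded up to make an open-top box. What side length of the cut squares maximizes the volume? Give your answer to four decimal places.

With cut size x, the volume is V(x) = x(31 − 2x)(18 − 2x) for 0 < x < 9.
V'(x) = 12x^2 − 196x + 558. Setting V'(x) = 0 gives x ≈ 3.6728 (the root in (0, 9)).
V''(x) = 24x − 196 is negative there, so this is the maximum; V ≈ 925.6317.

3.6728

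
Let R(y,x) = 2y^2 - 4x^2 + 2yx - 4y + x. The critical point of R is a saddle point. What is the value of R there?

∂R/∂y = 4y + 2x - 4 = 0 and ∂R/∂x = 2y - 8x + 1 = 0, so (y, x) = (5/6, 1/3).
The Hessian has R_{yy} = 4, R_{xx} = -8, R_{yx} = 2, giving D = -36 < 0, so the point is a saddle point.
R(5/6, 1/3) = -3/2.

-3/2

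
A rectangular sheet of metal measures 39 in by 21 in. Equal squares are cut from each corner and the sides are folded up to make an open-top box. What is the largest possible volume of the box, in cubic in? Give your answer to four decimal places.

1621.2173

With cut size x, the volume is V(x) = x(39 − 2x)(21 − 2x) for 0 < x < 10.5.
V'(x) = 12x^2 − 240x + 819. Setting V'(x) = 0 gives x ≈ 4.3653 (the root in (0, 10.5)).
V''(x) = 24x − 240 is negative there, so this is the maximum; V ≈ 1621.2173.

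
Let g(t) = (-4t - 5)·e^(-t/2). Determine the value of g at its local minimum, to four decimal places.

-5.4983

Differentiating with the product rule gives g'(t) = (2t - 3/2)·e^(-t/2). Since e^(-t/2) > 0, the only critical point is t = 3/4.
g''(3/4) has the same sign as 2 > 0, so this is a local minimum.
g(3/4) = (-8)·e^(-3/8) ≈ -5.4983.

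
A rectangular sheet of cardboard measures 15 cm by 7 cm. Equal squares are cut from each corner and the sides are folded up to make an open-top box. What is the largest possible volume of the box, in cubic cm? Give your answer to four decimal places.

With cut size x, the volume is V(x) = x(15 − 2x)(7 − 2x) for 0 < x < 3.5.
V'(x) = 12x^2 − 88x + 105. Setting V'(x) = 0 gives x ≈ 1.5000 (the root in (0, 3.5)).
V''(x) = 24x − 88 is negative there, so this is the maximum; V ≈ 72.0000.

72.0000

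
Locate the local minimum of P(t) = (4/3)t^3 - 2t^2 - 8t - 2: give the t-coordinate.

2

P'(t) = 4t^2 - 4t - 8 = 0 at t = -1, 2.
Since P''(t) = 8t - 4, we get P''(-1) = -12 < 0 ⇒ local maximum; P''(2) = 12 > 0 ⇒ local minimum.
The local minimum is P(2) = -46/3.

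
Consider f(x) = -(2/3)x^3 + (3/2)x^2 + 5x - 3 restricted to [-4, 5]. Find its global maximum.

131/3

f'(x) = -2x^2 + 3x + 5, which vanishes at x = -1 and x = 5/2.
Evaluating at the critical points and endpoints: f(-4) = 131/3, f(-1) = -35/6, f(5/2) = 203/24, f(5) = -143/6.
Hence the absolute maximum is 131/3 at x = -4.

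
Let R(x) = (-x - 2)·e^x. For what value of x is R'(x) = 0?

-3

By the product rule, R'(x) = (-x - 3)·e^x. Since e^x > 0, the only critical point is x = -3.
R''(-3) has the same sign as -1 < 0, so this is a local maximum.
R(-3) = (1)·e^(-3) ≈ 0.0498.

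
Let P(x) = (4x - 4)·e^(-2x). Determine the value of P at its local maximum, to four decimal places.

P'(x) = 4·e^(-2x) + (4x - 4)·(-2)·e^(-2x) = (-8x + 12)·e^(-2x). Since e^(-2x) > 0, the only critical point is x = 3/2.
P''(3/2) has the same sign as -8 < 0, so this is a local maximum.
P(3/2) = (2)·e^(-3) ≈ 0.0996.

0.0996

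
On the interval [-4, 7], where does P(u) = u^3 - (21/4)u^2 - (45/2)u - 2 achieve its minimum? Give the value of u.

P'(u) = 3u^2 - (21/2)u - 45/2, which vanishes at u = -3/2 and u = 5.
Evaluating at the critical points and endpoints: P(-4) = -60,  P(-3/2) = 265/16,  P(5) = -483/4,  P(7) = -295/4.
The minimum over the interval is -483/4, attained at u = 5.

5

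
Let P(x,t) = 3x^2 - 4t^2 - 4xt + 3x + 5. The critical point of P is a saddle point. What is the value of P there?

71/16

∂P/∂x = 6x - 4t + 3 = 0 and ∂P/∂t = -4x - 8t = 0, so (x, t) = (-3/8, 3/16).
The Hessian has P_{xx} = 6, P_{tt} = -8, P_{xt} = -4, giving D = -64 < 0, so the point is a saddle point.
P(-3/8, 3/16) = 71/16.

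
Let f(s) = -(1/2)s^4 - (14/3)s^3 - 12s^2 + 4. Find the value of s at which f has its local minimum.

Critical points: f'(s) = -2s^3 - 14s^2 - 24s vanishes at s = -4, -3, 0.
f''(s) = -6s^2 - 28s - 24. f''(-4) = -8 < 0 ⇒ local maximum; f''(-3) = 6 > 0 ⇒ local minimum; f''(0) = -24 < 0 ⇒ local maximum.
The local minimum is f(-3) = -37/2.

-3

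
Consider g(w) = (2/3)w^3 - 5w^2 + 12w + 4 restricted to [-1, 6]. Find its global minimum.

-41/3

Differentiating, g'(w) = 2w^2 - 10w + 12; which vanishes at w = 2 and w = 3.
Candidates: g(-1) = -41/3, g(2) = 40/3, g(3) = 13, g(6) = 40.
The minimum over the interval is -41/3, attained at w = -1.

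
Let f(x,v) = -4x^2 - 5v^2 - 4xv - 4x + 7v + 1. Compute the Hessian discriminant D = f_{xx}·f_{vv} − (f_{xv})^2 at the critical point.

∂f/∂x = -8x - 4v - 4 = 0 and ∂f/∂v = -4x - 10v + 7 = 0, so (x, v) = (-17/16, 9/8).
The Hessian has f_{xx} = -8, f_{vv} = -10, f_{xv} = -4, giving D = 64 > 0 with f_{xx} < 0, so the point is a local maximum.
D = (-8)·(-10) − (-4)^2 = 64.

64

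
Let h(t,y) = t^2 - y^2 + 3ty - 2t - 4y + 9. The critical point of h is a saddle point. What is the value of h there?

105/13

∂h/∂t = 2t + 3y - 2 = 0 and ∂h/∂y = 3t - 2y - 4 = 0, so (t, y) = (16/13, -2/13).
The Hessian has h_{tt} = 2, h_{yy} = -2, h_{ty} = 3, giving D = -13 < 0, so the point is a saddle point.
h(16/13, -2/13) = 105/13.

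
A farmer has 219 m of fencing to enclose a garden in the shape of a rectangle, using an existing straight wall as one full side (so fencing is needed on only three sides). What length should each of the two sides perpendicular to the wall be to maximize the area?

219/4

Let the sides perpendicular to the wall have length x and the parallel side y, so 2x + y = 219 and the area is A = xy = x(219 − 2x).
A'(x) = 219 − 4x = 0 gives x = 219/4, and A''(x) = −4 < 0 confirms a maximum.
Then y = 219 − 2·219/4 = 219/2 and A = 47961/8.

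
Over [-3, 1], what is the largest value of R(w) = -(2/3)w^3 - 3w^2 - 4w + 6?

Differentiating, R'(w) = -2w^2 - 6w - 4; which vanishes at w = -2 and w = -1.
Candidates: R(-3) = 9; R(-2) = 22/3; R(-1) = 23/3; R(1) = -5/3.
The maximum over the interval is 9, attained at w = -3.

9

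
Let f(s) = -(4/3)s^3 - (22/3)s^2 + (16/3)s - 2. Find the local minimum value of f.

-166/3

f'(s) = -4s^2 - (44/3)s + 16/3. Setting f'(s) = 0 gives s ∈ {-4, 1/3}.
Second-derivative test with f''(s) = -8s - 44/3: f''(-4) = 52/3 > 0 ⇒ local minimum; f''(1/3) = -52/3 < 0 ⇒ local maximum.
The local minimum is f(-4) = -166/3.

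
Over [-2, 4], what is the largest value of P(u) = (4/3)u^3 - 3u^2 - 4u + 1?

P'(u) = 4u^2 - 6u - 4, which vanishes at u = -1/2 and u = 2.
Candidates: P(-2) = -41/3,  P(-1/2) = 25/12,  P(2) = -25/3,  P(4) = 67/3.
Hence the absolute maximum is 67/3 at u = 4.

67/3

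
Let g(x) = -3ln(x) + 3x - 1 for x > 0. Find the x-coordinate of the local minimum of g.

1

g'(x) = -3/x + 3 = 0 gives x = 1.
g''(x) = 3/x², which is positive for x > 0, so this is a local minimum.
g(1) = -3·ln(1) + 3 - 1 ≈ 2.0000.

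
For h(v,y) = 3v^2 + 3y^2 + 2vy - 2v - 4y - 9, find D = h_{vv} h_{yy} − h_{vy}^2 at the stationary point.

∂h/∂v = 6v + 2y - 2 = 0 and ∂h/∂y = 2v + 6y - 4 = 0, so (v, y) = (1/8, 5/8).
The Hessian has h_{vv} = 6, h_{yy} = 6, h_{vy} = 2, giving D = 32 > 0 with h_{vv} > 0, so the point is a local minimum.
D = (6)·(6) − (2)^2 = 32.

32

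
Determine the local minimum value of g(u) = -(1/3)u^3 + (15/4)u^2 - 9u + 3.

Critical points: g'(u) = -u^2 + (15/2)u - 9 vanishes at u = 3/2, 6.
Second-derivative test with g''(u) = -2u + 15/2: g''(3/2) = 9/2 > 0 ⇒ local minimum; g''(6) = -9/2 < 0 ⇒ local maximum.
Thus g has its local minimum at u = 3/2, with value -51/16.

-51/16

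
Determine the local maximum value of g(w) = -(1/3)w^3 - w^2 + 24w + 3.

g'(w) = -w^2 - 2w + 24. Setting g'(w) = 0 gives w ∈ {-6, 4}.
Second-derivative test with g''(w) = -2w - 2: g''(-6) = 10 > 0 ⇒ local minimum; g''(4) = -10 < 0 ⇒ local maximum.
So the local maximum value is g(4) = 185/3.

185/3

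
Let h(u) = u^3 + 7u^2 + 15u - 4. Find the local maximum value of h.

-13

h'(u) = 3u^2 + 14u + 15. Setting h'(u) = 0 gives u ∈ {-3, -5/3}.
h''(u) = 6u + 14. h''(-3) = -4 < 0 ⇒ local maximum; h''(-5/3) = 4 > 0 ⇒ local minimum.
So the local maximum value is h(-3) = -13.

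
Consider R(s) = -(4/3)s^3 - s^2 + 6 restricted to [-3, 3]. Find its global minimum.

-39

The derivative is -4s^2 - 2s, which vanishes at s = -1/2 and s = 0.
Evaluating at the critical points and endpoints: R(-3) = 33; R(-1/2) = 71/12; R(0) = 6; R(3) = -39.
Hence the absolute minimum is -39 at s = 3.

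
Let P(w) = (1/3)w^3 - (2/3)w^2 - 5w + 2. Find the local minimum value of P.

-10

P'(w) = w^2 - (4/3)w - 5 = 0 at w = -5/3, 3.
Second-derivative test with P''(w) = 2w - 4/3: P''(-5/3) = -14/3 < 0 ⇒ local maximum; P''(3) = 14/3 > 0 ⇒ local minimum.
The local minimum is P(3) = -10.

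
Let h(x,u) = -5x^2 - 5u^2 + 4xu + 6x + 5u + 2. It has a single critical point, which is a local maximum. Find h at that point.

593/84

∂h/∂x = -10x + 4u + 6 = 0 and ∂h/∂u = 4x - 10u + 5 = 0, so (x, u) = (20/21, 37/42).
The Hessian has h_{xx} = -10, h_{uu} = -10, h_{xu} = 4, giving D = 84 > 0 with h_{xx} < 0, so the point is a local maximum.
h(20/21, 37/42) = 593/84.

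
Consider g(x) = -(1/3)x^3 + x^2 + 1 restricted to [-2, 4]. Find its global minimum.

Differentiating, g'(x) = -x^2 + 2x; which vanishes at x = 0 and x = 2.
Evaluating at the critical points and endpoints: g(-2) = 23/3; g(0) = 1; g(2) = 7/3; g(4) = -13/3.
The minimum over the interval is -13/3, attained at x = 4.

-13/3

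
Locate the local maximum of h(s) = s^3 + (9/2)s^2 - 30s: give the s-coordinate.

Critical points: h'(s) = 3s^2 + 9s - 30 vanishes at s = -5, 2.
Second-derivative test with h''(s) = 6s + 9: h''(-5) = -21 < 0 ⇒ local maximum; h''(2) = 21 > 0 ⇒ local minimum.
Thus h has its local maximum at s = -5, with value 275/2.

-5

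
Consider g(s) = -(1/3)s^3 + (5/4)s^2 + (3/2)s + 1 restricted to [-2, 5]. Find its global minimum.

-23/12

g'(s) = -s^2 + (5/2)s + 3/2, which vanishes at s = -1/2 and s = 3.
Candidates: g(-2) = 17/3, g(-1/2) = 29/48, g(3) = 31/4, g(5) = -23/12.
Hence the absolute minimum is -23/12 at s = 5.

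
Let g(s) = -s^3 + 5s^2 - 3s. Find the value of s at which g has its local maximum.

Critical points: g'(s) = -3s^2 + 10s - 3 vanishes at s = 1/3, 3.
g''(s) = -6s + 10. g''(1/3) = 8 > 0 ⇒ local minimum; g''(3) = -8 < 0 ⇒ local maximum.
The local maximum is g(3) = 9.

3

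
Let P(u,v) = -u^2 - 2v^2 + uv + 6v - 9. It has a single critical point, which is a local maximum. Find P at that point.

-27/7

∂P/∂u = -2u + v = 0 and ∂P/∂v = u - 4v + 6 = 0, so (u, v) = (6/7, 12/7).
The Hessian has P_{uu} = -2, P_{vv} = -4, P_{uv} = 1, giving D = 7 > 0 with P_{uu} < 0, so the point is a local maximum.
P(6/7, 12/7) = -27/7.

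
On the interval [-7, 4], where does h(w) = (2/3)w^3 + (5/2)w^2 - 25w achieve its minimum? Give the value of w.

5/2

h'(w) = 2w^2 + 5w - 25, which vanishes at w = -5 and w = 5/2.
Evaluating at the critical points and endpoints: h(-7) = 413/6,  h(-5) = 625/6,  h(5/2) = -875/24,  h(4) = -52/3.
So the minimum is h(5/2) = -875/24.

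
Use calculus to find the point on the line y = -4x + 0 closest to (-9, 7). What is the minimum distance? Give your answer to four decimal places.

Minimize D(x)^2 = (x + 9)^2 + (-4x - 7)^2.
d/dx[D^2] = 2(x + 9) + 2·(-4)·(-4x - 7) = 0 ⇒ x = -37/17.
Then y = 148/17 and the distance is √(841/17) ≈ 7.0335.

7.0335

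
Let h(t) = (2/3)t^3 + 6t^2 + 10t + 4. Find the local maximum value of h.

h'(t) = 2t^2 + 12t + 10. Setting h'(t) = 0 gives t ∈ {-5, -1}.
Second-derivative test with h''(t) = 4t + 12: h''(-5) = -8 < 0 ⇒ local maximum; h''(-1) = 8 > 0 ⇒ local minimum.
The local maximum is h(-5) = 62/3.

62/3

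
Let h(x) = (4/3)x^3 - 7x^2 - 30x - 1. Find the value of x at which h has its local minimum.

5

Critical points: h'(x) = 4x^2 - 14x - 30 vanishes at x = -3/2, 5.
h''(x) = 8x - 14. h''(-3/2) = -26 < 0 ⇒ local maximum; h''(5) = 26 > 0 ⇒ local minimum.
So the local minimum value is h(5) = -478/3.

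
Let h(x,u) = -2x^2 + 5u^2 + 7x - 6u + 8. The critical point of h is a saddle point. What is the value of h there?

∂h/∂x = -4x + 7 = 0 and ∂h/∂u = 10u - 6 = 0, so (x, u) = (7/4, 3/5).
The Hessian has h_{xx} = -4, h_{uu} = 10, h_{xu} = 0, giving D = -40 < 0, so the point is a saddle point.
h(7/4, 3/5) = 493/40.

493/40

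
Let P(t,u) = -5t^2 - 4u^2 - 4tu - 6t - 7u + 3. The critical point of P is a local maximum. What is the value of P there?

∂P/∂t = -10t - 4u - 6 = 0 and ∂P/∂u = -4t - 8u - 7 = 0, so (t, u) = (-5/16, -23/32).
The Hessian has P_{tt} = -10, P_{uu} = -8, P_{tu} = -4, giving D = 64 > 0 with P_{tt} < 0, so the point is a local maximum.
P(-5/16, -23/32) = 413/64.

413/64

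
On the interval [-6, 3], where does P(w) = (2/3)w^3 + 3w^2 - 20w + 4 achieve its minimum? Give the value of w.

P'(w) = 2w^2 + 6w - 20, which vanishes at w = -5 and w = 2.
Compare values at every candidate in [-6, 3]: P(-6) = 88,  P(-5) = 287/3,  P(2) = -56/3,  P(3) = -11.
Hence the absolute minimum is -56/3 at w = 2.

2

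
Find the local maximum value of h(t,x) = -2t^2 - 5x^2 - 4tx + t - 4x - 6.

∂h/∂t = -4t - 4x + 1 = 0 and ∂h/∂x = -4t - 10x - 4 = 0, so (t, x) = (13/12, -5/6).
The Hessian has h_{tt} = -4, h_{xx} = -10, h_{tx} = -4, giving D = 24 > 0 with h_{tt} < 0, so the point is a local maximum.
h(13/12, -5/6) = -91/24.

-91/24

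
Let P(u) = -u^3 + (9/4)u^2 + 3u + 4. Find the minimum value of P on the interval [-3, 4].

The derivative is -3u^2 + (9/2)u + 3, which vanishes at u = -1/2 and u = 2.
Evaluating at the critical points and endpoints: P(-3) = 169/4, P(-1/2) = 51/16, P(2) = 11, P(4) = -12.
Hence the absolute minimum is -12 at u = 4.

-12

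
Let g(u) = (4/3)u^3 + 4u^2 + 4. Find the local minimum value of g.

4

Critical points: g'(u) = 4u^2 + 8u vanishes at u = -2, 0.
Since g''(u) = 8u + 8, we get g''(-2) = -8 < 0 ⇒ local maximum; g''(0) = 8 > 0 ⇒ local minimum.
So the local minimum value is g(0) = 4.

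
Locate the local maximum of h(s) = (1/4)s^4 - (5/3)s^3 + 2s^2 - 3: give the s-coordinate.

Critical points: h'(s) = s^3 - 5s^2 + 4s vanishes at s = 0, 1, 4.
Since h''(s) = 3s^2 - 10s + 4, we get h''(0) = 4 > 0 ⇒ local minimum; h''(1) = -3 < 0 ⇒ local maximum; h''(4) = 12 > 0 ⇒ local minimum.
The local maximum is h(1) = -29/12.

1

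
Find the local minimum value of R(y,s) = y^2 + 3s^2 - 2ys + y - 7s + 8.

∂R/∂y = 2y - 2s + 1 = 0 and ∂R/∂s = -2y + 6s - 7 = 0, so (y, s) = (1, 3/2).
The Hessian has R_{yy} = 2, R_{ss} = 6, R_{ys} = -2, giving D = 8 > 0 with R_{yy} > 0, so the point is a local minimum.
R(1, 3/2) = 13/4.

13/4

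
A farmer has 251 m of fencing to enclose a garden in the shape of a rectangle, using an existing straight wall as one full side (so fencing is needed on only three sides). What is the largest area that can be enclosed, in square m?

Let the sides perpendicular to the wall have length x and the parallel side y, so 2x + y = 251 and the area is A = xy = x(251 − 2x).
A'(x) = 251 − 4x = 0 gives x = 251/4, and A''(x) = −4 < 0 confirms a maximum.
Then y = 251 − 2·251/4 = 251/2 and A = 63001/8.

63001/8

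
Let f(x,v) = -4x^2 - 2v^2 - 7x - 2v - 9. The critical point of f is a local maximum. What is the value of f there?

∂f/∂x = -8x - 7 = 0 and ∂f/∂v = -4v - 2 = 0, so (x, v) = (-7/8, -1/2).
The Hessian has f_{xx} = -8, f_{vv} = -4, f_{xv} = 0, giving D = 32 > 0 with f_{xx} < 0, so the point is a local maximum.
f(-7/8, -1/2) = -87/16.

-87/16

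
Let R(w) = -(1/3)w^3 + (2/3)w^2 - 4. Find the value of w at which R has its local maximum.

4/3

Critical points: R'(w) = -w^2 + (4/3)w vanishes at w = 0, 4/3.
Since R''(w) = -2w + 4/3, we get R''(0) = 4/3 > 0 ⇒ local minimum; R''(4/3) = -4/3 < 0 ⇒ local maximum.
Thus R has its local maximum at w = 4/3, with value -292/81.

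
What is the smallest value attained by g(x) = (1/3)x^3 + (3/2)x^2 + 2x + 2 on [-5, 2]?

g'(x) = x^2 + 3x + 2, which vanishes at x = -2 and x = -1.
Compare values at every candidate in [-5, 2]: g(-5) = -73/6; g(-2) = 4/3; g(-1) = 7/6; g(2) = 44/3.
Hence the absolute minimum is -73/6 at x = -5.

-73/6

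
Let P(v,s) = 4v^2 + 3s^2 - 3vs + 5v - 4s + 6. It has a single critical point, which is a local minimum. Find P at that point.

∂P/∂v = 8v - 3s + 5 = 0 and ∂P/∂s = -3v + 6s - 4 = 0, so (v, s) = (-6/13, 17/39).
The Hessian has P_{vv} = 8, P_{ss} = 6, P_{vs} = -3, giving D = 39 > 0 with P_{vv} > 0, so the point is a local minimum.
P(-6/13, 17/39) = 155/39.

155/39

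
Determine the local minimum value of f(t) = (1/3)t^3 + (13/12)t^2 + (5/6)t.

-3/16

f'(t) = t^2 + (13/6)t + 5/6 = 0 at t = -5/3, -1/2.
Second-derivative test with f''(t) = 2t + 13/6: f''(-5/3) = -7/6 < 0 ⇒ local maximum; f''(-1/2) = 7/6 > 0 ⇒ local minimum.
The local minimum is f(-1/2) = -3/16.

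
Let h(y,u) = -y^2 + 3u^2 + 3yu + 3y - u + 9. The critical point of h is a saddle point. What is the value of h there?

32/3

∂h/∂y = -2y + 3u + 3 = 0 and ∂h/∂u = 3y + 6u - 1 = 0, so (y, u) = (1, -1/3).
The Hessian has h_{yy} = -2, h_{uu} = 6, h_{yu} = 3, giving D = -21 < 0, so the point is a saddle point.
h(1, -1/3) = 32/3.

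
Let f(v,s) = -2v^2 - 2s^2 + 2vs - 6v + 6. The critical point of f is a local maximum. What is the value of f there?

12

∂f/∂v = -4v + 2s - 6 = 0 and ∂f/∂s = 2v - 4s = 0, so (v, s) = (-2, -1).
The Hessian has f_{vv} = -4, f_{ss} = -4, f_{vs} = 2, giving D = 12 > 0 with f_{vv} < 0, so the point is a local maximum.
f(-2, -1) = 12.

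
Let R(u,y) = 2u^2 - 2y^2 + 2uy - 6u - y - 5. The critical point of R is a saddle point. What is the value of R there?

-91/10

∂R/∂u = 4u + 2y - 6 = 0 and ∂R/∂y = 2u - 4y - 1 = 0, so (u, y) = (13/10, 2/5).
The Hessian has R_{uu} = 4, R_{yy} = -4, R_{uy} = 2, giving D = -20 < 0, so the point is a saddle point.
R(13/10, 2/5) = -91/10.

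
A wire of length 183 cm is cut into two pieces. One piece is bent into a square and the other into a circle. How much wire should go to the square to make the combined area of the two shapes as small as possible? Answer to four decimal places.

Let x be the length used for the square. Square side x/4; circle radius (183−x)/(2π).
A(x) = (x/4)² + π·((183−x)/(2π))² = x²/16 + (183−x)²/(4π) for 0 ≤ x ≤ 183. A'(x) = x/8 − (183−x)/(2π) = 0 gives x = 4·183/(π+4) ≈ 102.4981.
A'' = 1/8 + 1/(2π) > 0, so this gives the minimum combined area; x ≈ 102.4981 cm to the square.

102.4981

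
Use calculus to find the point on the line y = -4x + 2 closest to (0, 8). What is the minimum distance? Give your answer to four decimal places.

Minimize D(x)^2 = (x + 0)^2 + (-4x - 6)^2.
d/dx[D^2] = 2(x + 0) + 2·(-4)·(-4x - 6) = 0 ⇒ x = -24/17.
Then y = 130/17 and the distance is √(36/17) ≈ 1.4552.

1.4552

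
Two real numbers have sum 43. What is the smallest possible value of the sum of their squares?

With a + b = 43, a^2 + b^2 = a^2 + (43 − a)^2.
The derivative 2a − 2(43 − a) = 4a − 86 vanishes at a = 43/2; second derivative 4 > 0, a minimum.
The minimum is 2·(43/2)^2 = 1849/2.

1849/2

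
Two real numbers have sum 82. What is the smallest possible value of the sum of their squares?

With a + b = 82, a^2 + b^2 = a^2 + (82 − a)^2.
The derivative 2a − 2(82 − a) = 4a − 164 vanishes at a = 41; second derivative 4 > 0, a minimum.
The minimum is 2·(41)^2 = 3362.

3362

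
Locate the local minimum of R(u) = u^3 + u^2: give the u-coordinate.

0

R'(u) = 3u^2 + 2u = 0 at u = -2/3, 0.
R''(u) = 6u + 2. R''(-2/3) = -2 < 0 ⇒ local maximum; R''(0) = 2 > 0 ⇒ local minimum.
Thus R has its local minimum at u = 0, with value 0.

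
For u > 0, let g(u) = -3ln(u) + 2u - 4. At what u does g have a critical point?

g'(u) = -3/u + 2 = 0 gives u = 3/2.
g''(u) = 3/u², which is positive for u > 0, so this is a local minimum.
g(3/2) = -3·ln(3/2) + 3 - 4 ≈ -2.2164.

3/2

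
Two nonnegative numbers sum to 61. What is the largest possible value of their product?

With x + y = 61, the product is P(x) = x(61 − x).
P'(x) = 61 − 2x = 0 gives x = 61/2; P'' = −2 < 0, so this is the maximum.
P = 61/2·61/2 = 3721/4.

3721/4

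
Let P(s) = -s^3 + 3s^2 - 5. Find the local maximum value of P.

-1

Critical points: P'(s) = -3s^2 + 6s vanishes at s = 0, 2.
P''(s) = -6s + 6. P''(0) = 6 > 0 ⇒ local minimum; P''(2) = -6 < 0 ⇒ local maximum.
The local maximum is P(2) = -1.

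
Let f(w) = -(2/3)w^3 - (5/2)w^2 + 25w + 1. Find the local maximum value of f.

899/24

f'(w) = -2w^2 - 5w + 25. Setting f'(w) = 0 gives w ∈ {-5, 5/2}.
Second-derivative test with f''(w) = -4w - 5: f''(-5) = 15 > 0 ⇒ local minimum; f''(5/2) = -15 < 0 ⇒ local maximum.
So the local maximum value is f(5/2) = 899/24.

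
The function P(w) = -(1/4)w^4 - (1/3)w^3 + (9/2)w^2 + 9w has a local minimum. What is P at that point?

-53/12

P'(w) = -w^3 - w^2 + 9w + 9 = 0 at w = -3, -1, 3.
Since P''(w) = -3w^2 - 2w + 9, we get P''(-3) = -12 < 0 ⇒ local maximum; P''(-1) = 8 > 0 ⇒ local minimum; P''(3) = -24 < 0 ⇒ local maximum.
Thus P has its local minimum at w = -1, with value -53/12.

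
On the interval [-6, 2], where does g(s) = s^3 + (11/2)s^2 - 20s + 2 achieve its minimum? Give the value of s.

4/3

The derivative is 3s^2 + 11s - 20, which vanishes at s = -5 and s = 4/3.
Evaluating at the critical points and endpoints: g(-6) = 104; g(-5) = 229/2; g(4/3) = -338/27; g(2) = -8.
So the minimum is g(4/3) = -338/27.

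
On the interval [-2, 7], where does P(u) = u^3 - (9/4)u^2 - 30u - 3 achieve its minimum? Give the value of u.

4

The derivative is 3u^2 - (9/2)u - 30, whose only zero in [-2, 7] is u = 4.
Evaluating at the critical points and endpoints: P(-2) = 40; P(4) = -95; P(7) = 79/4.
The minimum over the interval is -95, attained at u = 4.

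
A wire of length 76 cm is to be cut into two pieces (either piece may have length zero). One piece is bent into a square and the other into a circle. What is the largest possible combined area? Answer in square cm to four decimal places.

Let x be the length used for the square. Square side x/4; circle radius (76−x)/(2π).
A(x) = (x/4)² + π·((76−x)/(2π))² = x²/16 + (76−x)²/(4π) for 0 ≤ x ≤ 76. A'(x) = x/8 − (76−x)/(2π) = 0 gives x = 4·76/(π+4) ≈ 42.5675.
A'' > 0, so the interior critical point is a minimum; the maximum is at an endpoint. A(0) = 459.6395 and A(76) = 361.0000, so the largest area is 459.6395.

459.6395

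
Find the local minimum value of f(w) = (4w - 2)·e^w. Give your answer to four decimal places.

Differentiating with the product rule gives f'(w) = (4w + 2)·e^w. Since e^w > 0, the only critical point is w = -1/2.
f''(-1/2) has the same sign as 4 > 0, so this is a local minimum.
f(-1/2) = (-4)·e^(-1/2) ≈ -2.4261.

-2.4261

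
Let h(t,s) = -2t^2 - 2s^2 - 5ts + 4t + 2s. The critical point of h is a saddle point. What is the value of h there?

∂h/∂t = -4t - 5s + 4 = 0 and ∂h/∂s = -5t - 4s + 2 = 0, so (t, s) = (-2/3, 4/3).
The Hessian has h_{tt} = -4, h_{ss} = -4, h_{ts} = -5, giving D = -9 < 0, so the point is a saddle point.
h(-2/3, 4/3) = 0.

0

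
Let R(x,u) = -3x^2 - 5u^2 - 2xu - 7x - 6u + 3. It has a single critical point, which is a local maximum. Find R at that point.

437/56

∂R/∂x = -6x - 2u - 7 = 0 and ∂R/∂u = -2x - 10u - 6 = 0, so (x, u) = (-29/28, -11/28).
The Hessian has R_{xx} = -6, R_{uu} = -10, R_{xu} = -2, giving D = 56 > 0 with R_{xx} < 0, so the point is a local maximum.
R(-29/28, -11/28) = 437/56.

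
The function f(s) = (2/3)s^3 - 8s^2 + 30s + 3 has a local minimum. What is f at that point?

109/3

Critical points: f'(s) = 2s^2 - 16s + 30 vanishes at s = 3, 5.
Second-derivative test with f''(s) = 4s - 16: f''(3) = -4 < 0 ⇒ local maximum; f''(5) = 4 > 0 ⇒ local minimum.
Thus f has its local minimum at s = 5, with value 109/3.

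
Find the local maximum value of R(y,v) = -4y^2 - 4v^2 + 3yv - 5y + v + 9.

584/55

∂R/∂y = -8y + 3v - 5 = 0 and ∂R/∂v = 3y - 8v + 1 = 0, so (y, v) = (-37/55, -7/55).
The Hessian has R_{yy} = -8, R_{vv} = -8, R_{yv} = 3, giving D = 55 > 0 with R_{yy} < 0, so the point is a local maximum.
R(-37/55, -7/55) = 584/55.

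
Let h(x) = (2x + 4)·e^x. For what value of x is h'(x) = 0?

-3

h'(x) = 2·e^x + (2x + 4)·1·e^x = (2x + 6)·e^x. Since e^x > 0, the only critical point is x = -3.
h''(-3) has the same sign as 2 > 0, so this is a local minimum.
h(-3) = (-2)·e^(-3) ≈ -0.0996.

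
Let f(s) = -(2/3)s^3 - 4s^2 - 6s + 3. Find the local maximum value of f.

17/3

Critical points: f'(s) = -2s^2 - 8s - 6 vanishes at s = -3, -1.
Since f''(s) = -4s - 8, we get f''(-3) = 4 > 0 ⇒ local minimum; f''(-1) = -4 < 0 ⇒ local maximum.
Thus f has its local maximum at s = -1, with value 17/3.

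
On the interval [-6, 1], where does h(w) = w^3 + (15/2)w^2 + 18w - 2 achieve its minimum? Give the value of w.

-6

Differentiating, h'(w) = 3w^2 + 15w + 18; which vanishes at w = -3 and w = -2.
Compare values at every candidate in [-6, 1]: h(-6) = -56; h(-3) = -31/2; h(-2) = -16; h(1) = 49/2.
The minimum over the interval is -56, attained at w = -6.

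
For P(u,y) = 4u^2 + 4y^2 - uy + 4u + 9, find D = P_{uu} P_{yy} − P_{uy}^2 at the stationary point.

∂P/∂u = 8u - y + 4 = 0 and ∂P/∂y = -u + 8y = 0, so (u, y) = (-32/63, -4/63).
The Hessian has P_{uu} = 8, P_{yy} = 8, P_{uy} = -1, giving D = 63 > 0 with P_{uu} > 0, so the point is a local minimum.
D = (8)·(8) − (-1)^2 = 63.

63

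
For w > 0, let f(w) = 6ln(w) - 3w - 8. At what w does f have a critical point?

f'(w) = 6/w − 3 = 0 gives w = 2.
f''(w) = -6/w², which is negative for w > 0, so this is a local maximum.
f(2) = 6·ln(2) - 6 - 8 ≈ -9.8411.

2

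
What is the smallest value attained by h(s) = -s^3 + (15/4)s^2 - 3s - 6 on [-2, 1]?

h'(s) = -3s^2 + (15/2)s - 3, whose only zero in [-2, 1] is s = 1/2.
Evaluating at the critical points and endpoints: h(-2) = 23, h(1/2) = -107/16, h(1) = -25/4.
The minimum over the interval is -107/16, attained at s = 1/2.

-107/16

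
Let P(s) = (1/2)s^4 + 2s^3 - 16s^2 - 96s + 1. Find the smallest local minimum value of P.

Critical points: P'(s) = 2s^3 + 6s^2 - 32s - 96 vanishes at s = -4, -3, 4.
P''(s) = 6s^2 + 12s - 32. P''(-4) = 16 > 0 ⇒ local minimum; P''(-3) = -14 < 0 ⇒ local maximum; P''(4) = 112 > 0 ⇒ local minimum.
The smallest local minimum is P(4) = -383.

-383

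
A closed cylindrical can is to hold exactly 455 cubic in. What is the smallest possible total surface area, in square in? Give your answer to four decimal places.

327.4830

With radius r and height h, πr²h = 455 so h = 455/(πr²), and S(r) = 2πr² + 2πrh = 2πr² + 2·455/r.
S'(r) = 4πr − 2·455/r² = 0 ⇒ r³ = 455/(2π), so r ≈ 4.1682 and h = 2r ≈ 8.3363.
S''(r) = 4π + 4·455/r³ > 0, so this is the minimum; S ≈ 327.4830.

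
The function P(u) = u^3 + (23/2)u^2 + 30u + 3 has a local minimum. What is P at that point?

P'(u) = 3u^2 + 23u + 30. Setting P'(u) = 0 gives u ∈ {-6, -5/3}.
Since P''(u) = 6u + 23, we get P''(-6) = -13 < 0 ⇒ local maximum; P''(-5/3) = 13 > 0 ⇒ local minimum.
The local minimum is P(-5/3) = -1063/54.

-1063/54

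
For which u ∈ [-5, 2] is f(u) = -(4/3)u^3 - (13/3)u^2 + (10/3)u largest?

Differentiating, f'(u) = -4u^2 - (26/3)u + 10/3; which vanishes at u = -5/2 and u = 1/3.
Candidates: f(-5) = 125/3; f(-5/2) = -175/12; f(1/3) = 47/81; f(2) = -64/3.
Hence the absolute maximum is 125/3 at u = -5.

-5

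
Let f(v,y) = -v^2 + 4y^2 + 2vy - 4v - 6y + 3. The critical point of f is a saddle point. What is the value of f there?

∂f/∂v = -2v + 2y - 4 = 0 and ∂f/∂y = 2v + 8y - 6 = 0, so (v, y) = (-1, 1).
The Hessian has f_{vv} = -2, f_{yy} = 8, f_{vy} = 2, giving D = -20 < 0, so the point is a saddle point.
f(-1, 1) = 2.

2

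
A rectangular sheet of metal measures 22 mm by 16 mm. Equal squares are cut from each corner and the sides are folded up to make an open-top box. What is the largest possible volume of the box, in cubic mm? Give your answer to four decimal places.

With cut size x, the volume is V(x) = x(22 − 2x)(16 − 2x) for 0 < x < 8.
V'(x) = 12x^2 − 152x + 352. Setting V'(x) = 0 gives x ≈ 3.0504 (the root in (0, 8)).
V''(x) = 24x − 152 is negative there, so this is the maximum; V ≈ 480.1005.

480.1005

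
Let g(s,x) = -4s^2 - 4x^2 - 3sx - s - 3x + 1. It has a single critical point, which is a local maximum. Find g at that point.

∂g/∂s = -8s - 3x - 1 = 0 and ∂g/∂x = -3s - 8x - 3 = 0, so (s, x) = (1/55, -21/55).
The Hessian has g_{ss} = -8, g_{xx} = -8, g_{sx} = -3, giving D = 55 > 0 with g_{ss} < 0, so the point is a local maximum.
g(1/55, -21/55) = 86/55.

86/55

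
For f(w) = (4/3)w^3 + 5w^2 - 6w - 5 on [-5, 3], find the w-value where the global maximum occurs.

Differentiating, f'(w) = 4w^2 + 10w - 6; which vanishes at w = -3 and w = 1/2.
Compare values at every candidate in [-5, 3]: f(-5) = -50/3; f(-3) = 22; f(1/2) = -79/12; f(3) = 58.
The maximum over the interval is 58, attained at w = 3.

3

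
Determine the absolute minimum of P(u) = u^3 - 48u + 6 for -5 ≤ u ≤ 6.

-122

Differentiating, P'(u) = 3u^2 - 48; which vanishes at u = -4 and u = 4.
Candidates: P(-5) = 121, P(-4) = 134, P(4) = -122, P(6) = -66.
The minimum over the interval is -122, attained at u = 4.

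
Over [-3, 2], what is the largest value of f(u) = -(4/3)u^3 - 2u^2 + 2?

20

Differentiating, f'(u) = -4u^2 - 4u; which vanishes at u = -1 and u = 0.
Evaluating at the critical points and endpoints: f(-3) = 20,  f(-1) = 4/3,  f(0) = 2,  f(2) = -50/3.
The maximum over the interval is 20, attained at u = -3.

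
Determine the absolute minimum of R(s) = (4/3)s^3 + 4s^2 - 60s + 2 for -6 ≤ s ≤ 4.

-106

The derivative is 4s^2 + 8s - 60, which vanishes at s = -5 and s = 3.
Evaluating at the critical points and endpoints: R(-6) = 218, R(-5) = 706/3, R(3) = -106, R(4) = -266/3.
Hence the absolute minimum is -106 at s = 3.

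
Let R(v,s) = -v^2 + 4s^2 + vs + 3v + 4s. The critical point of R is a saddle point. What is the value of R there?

∂R/∂v = -2v + s + 3 = 0 and ∂R/∂s = v + 8s + 4 = 0, so (v, s) = (20/17, -11/17).
The Hessian has R_{vv} = -2, R_{ss} = 8, R_{vs} = 1, giving D = -17 < 0, so the point is a saddle point.
R(20/17, -11/17) = 8/17.

8/17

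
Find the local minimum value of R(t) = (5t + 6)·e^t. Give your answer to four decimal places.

-0.5540

By the product rule, R'(t) = (5t + 11)·e^t. Since e^t > 0, the only critical point is t = -11/5.
R''(-11/5) has the same sign as 5 > 0, so this is a local minimum.
R(-11/5) = (-5)·e^(-11/5) ≈ -0.5540.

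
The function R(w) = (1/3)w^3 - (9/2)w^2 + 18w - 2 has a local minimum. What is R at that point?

16

Critical points: R'(w) = w^2 - 9w + 18 vanishes at w = 3, 6.
R''(w) = 2w - 9. R''(3) = -3 < 0 ⇒ local maximum; R''(6) = 3 > 0 ⇒ local minimum.
So the local minimum value is R(6) = 16.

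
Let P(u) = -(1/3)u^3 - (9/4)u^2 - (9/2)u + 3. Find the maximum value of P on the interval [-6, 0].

21

The derivative is -u^2 - (9/2)u - 9/2, which vanishes at u = -3 and u = -3/2.
Candidates: P(-6) = 21; P(-3) = 21/4; P(-3/2) = 93/16; P(0) = 3.
Hence the absolute maximum is 21 at u = -6.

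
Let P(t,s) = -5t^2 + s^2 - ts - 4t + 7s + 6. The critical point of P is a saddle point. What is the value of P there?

-131/21

∂P/∂t = -10t - s - 4 = 0 and ∂P/∂s = -t + 2s + 7 = 0, so (t, s) = (-1/21, -74/21).
The Hessian has P_{tt} = -10, P_{ss} = 2, P_{ts} = -1, giving D = -21 < 0, so the point is a saddle point.
P(-1/21, -74/21) = -131/21.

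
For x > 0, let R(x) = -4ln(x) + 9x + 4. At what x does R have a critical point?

4/9

R'(x) = -4/x + 9 = 0 gives x = 4/9.
R''(x) = 4/x², which is positive for x > 0, so this is a local minimum.
R(4/9) = -4·ln(4/9) + 4 + 4 ≈ 11.2437.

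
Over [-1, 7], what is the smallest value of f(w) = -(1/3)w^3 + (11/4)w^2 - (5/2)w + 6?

f'(w) = -w^2 + (11/2)w - 5/2, which vanishes at w = 1/2 and w = 5.
Compare values at every candidate in [-1, 7]: f(-1) = 139/12, f(1/2) = 259/48, f(5) = 247/12, f(7) = 107/12.
The minimum over the interval is 259/48, attained at w = 1/2.

259/48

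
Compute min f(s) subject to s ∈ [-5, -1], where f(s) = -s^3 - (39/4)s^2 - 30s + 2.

Differentiating, f'(s) = -3s^2 - (39/2)s - 30; which vanishes at s = -4 and s = -5/2.
Compare values at every candidate in [-5, -1]: f(-5) = 133/4, f(-4) = 30, f(-5/2) = 507/16, f(-1) = 93/4.
The minimum over the interval is 93/4, attained at s = -1.

93/4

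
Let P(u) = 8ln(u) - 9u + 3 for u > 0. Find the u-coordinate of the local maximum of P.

P'(u) = 8/u − 9 = 0 gives u = 8/9.
P''(u) = -8/u², which is negative for u > 0, so this is a local maximum.
P(8/9) = 8·ln(8/9) - 8 + 3 ≈ -5.9423.

8/9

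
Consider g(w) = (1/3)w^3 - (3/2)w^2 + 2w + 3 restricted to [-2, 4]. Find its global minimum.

-29/3

g'(w) = w^2 - 3w + 2, which vanishes at w = 1 and w = 2.
Evaluating at the critical points and endpoints: g(-2) = -29/3,  g(1) = 23/6,  g(2) = 11/3,  g(4) = 25/3.
The minimum over the interval is -29/3, attained at w = -2.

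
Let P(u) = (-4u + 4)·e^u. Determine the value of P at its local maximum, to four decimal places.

4.0000

Differentiating with the product rule gives P'(u) = (-4u)·e^u. Since e^u > 0, the only critical point is u = 0.
P''(0) has the same sign as -4 < 0, so this is a local maximum.
P(0) = (4)·e^(0) ≈ 4.0000.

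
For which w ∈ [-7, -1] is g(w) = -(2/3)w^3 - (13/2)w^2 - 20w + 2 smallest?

-1

Differentiating, g'(w) = -2w^2 - 13w - 20; which vanishes at w = -4 and w = -5/2.
Compare values at every candidate in [-7, -1]: g(-7) = 313/6, g(-4) = 62/3, g(-5/2) = 523/24, g(-1) = 97/6.
So the minimum is g(-1) = 97/6.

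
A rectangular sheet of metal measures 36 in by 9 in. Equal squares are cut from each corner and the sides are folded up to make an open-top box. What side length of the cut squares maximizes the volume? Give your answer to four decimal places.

With cut size x, the volume is V(x) = x(36 − 2x)(9 − 2x) for 0 < x < 4.5.
V'(x) = 12x^2 − 180x + 324. Setting V'(x) = 0 gives x ≈ 2.0917 (the root in (0, 4.5)).
V''(x) = 24x − 180 is negative there, so this is the maximum; V ≈ 320.5485.

2.0917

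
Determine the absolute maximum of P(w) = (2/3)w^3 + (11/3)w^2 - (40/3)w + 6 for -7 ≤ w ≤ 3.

81

Differentiating, P'(w) = 2w^2 + (22/3)w - 40/3; which vanishes at w = -5 and w = 4/3.
Evaluating at the critical points and endpoints: P(-7) = 151/3,  P(-5) = 81,  P(4/3) = -298/81,  P(3) = 17.
Hence the absolute maximum is 81 at w = -5.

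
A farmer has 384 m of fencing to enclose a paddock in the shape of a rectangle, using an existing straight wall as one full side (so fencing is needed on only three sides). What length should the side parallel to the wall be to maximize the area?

192

Let the sides perpendicular to the wall have length x and the parallel side y, so 2x + y = 384 and the area is A = xy = x(384 − 2x).
A'(x) = 384 − 4x = 0 gives x = 96, and A''(x) = −4 < 0 confirms a maximum.
Then y = 384 − 2·96 = 192 and A = 18432.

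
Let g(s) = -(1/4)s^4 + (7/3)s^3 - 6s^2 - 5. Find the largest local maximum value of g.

g'(s) = -s^3 + 7s^2 - 12s = 0 at s = 0, 3, 4.
Since g''(s) = -3s^2 + 14s - 12, we get g''(0) = -12 < 0 ⇒ local maximum; g''(3) = 3 > 0 ⇒ local minimum; g''(4) = -4 < 0 ⇒ local maximum.
Thus g has its largest local maximum at s = 0, with value -5.

-5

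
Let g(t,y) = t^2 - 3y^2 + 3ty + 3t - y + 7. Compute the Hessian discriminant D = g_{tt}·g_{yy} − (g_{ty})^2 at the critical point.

∂g/∂t = 2t + 3y + 3 = 0 and ∂g/∂y = 3t - 6y - 1 = 0, so (t, y) = (-5/7, -11/21).
The Hessian has g_{tt} = 2, g_{yy} = -6, g_{ty} = 3, giving D = -21 < 0, so the point is a saddle point.
D = (2)·(-6) − (3)^2 = -21.

-21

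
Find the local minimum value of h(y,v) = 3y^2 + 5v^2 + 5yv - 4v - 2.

-118/35

∂h/∂y = 6y + 5v = 0 and ∂h/∂v = 5y + 10v - 4 = 0, so (y, v) = (-4/7, 24/35).
The Hessian has h_{yy} = 6, h_{vv} = 10, h_{yv} = 5, giving D = 35 > 0 with h_{yy} > 0, so the point is a local minimum.
h(-4/7, 24/35) = -118/35.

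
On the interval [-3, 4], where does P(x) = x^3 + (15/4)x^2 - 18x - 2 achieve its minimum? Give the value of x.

The derivative is 3x^2 + (15/2)x - 18, whose only zero in [-3, 4] is x = 3/2.
Candidates: P(-3) = 235/4; P(3/2) = -275/16; P(4) = 50.
So the minimum is P(3/2) = -275/16.

3/2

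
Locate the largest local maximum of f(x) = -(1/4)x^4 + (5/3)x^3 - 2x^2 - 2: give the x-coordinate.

f'(x) = -x^3 + 5x^2 - 4x. Setting f'(x) = 0 gives x ∈ {0, 1, 4}.
f''(x) = -3x^2 + 10x - 4. f''(0) = -4 < 0 ⇒ local maximum; f''(1) = 3 > 0 ⇒ local minimum; f''(4) = -12 < 0 ⇒ local maximum.
Thus f has its largest local maximum at x = 4, with value 26/3.

4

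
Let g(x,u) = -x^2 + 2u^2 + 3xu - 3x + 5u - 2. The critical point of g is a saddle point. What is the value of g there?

∂g/∂x = -2x + 3u - 3 = 0 and ∂g/∂u = 3x + 4u + 5 = 0, so (x, u) = (-27/17, -1/17).
The Hessian has g_{xx} = -2, g_{uu} = 4, g_{xu} = 3, giving D = -17 < 0, so the point is a saddle point.
g(-27/17, -1/17) = 4/17.

4/17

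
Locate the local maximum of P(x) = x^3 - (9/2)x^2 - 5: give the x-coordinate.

P'(x) = 3x^2 - 9x = 0 at x = 0, 3.
Since P''(x) = 6x - 9, we get P''(0) = -9 < 0 ⇒ local maximum; P''(3) = 9 > 0 ⇒ local minimum.
Thus P has its local maximum at x = 0, with value -5.

0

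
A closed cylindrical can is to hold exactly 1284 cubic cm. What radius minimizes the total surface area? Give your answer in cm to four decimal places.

5.8902

With radius r and height h, πr²h = 1284 so h = 1284/(πr²), and S(r) = 2πr² + 2πrh = 2πr² + 2·1284/r.
S'(r) = 4πr − 2·1284/r² = 0 ⇒ r³ = 1284/(2π), so r ≈ 5.8902 and h = 2r ≈ 11.7804.
S''(r) = 4π + 4·1284/r³ > 0, so this is the minimum; S ≈ 653.9701.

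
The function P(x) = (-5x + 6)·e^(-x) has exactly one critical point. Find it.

11/5

P'(x) = (-5)·e^(-x) + (-5x + 6)·(-1)·e^(-x) = (5x - 11)·e^(-x). Since e^(-x) > 0, the only critical point is x = 11/5.
P''(11/5) has the same sign as 5 > 0, so this is a local minimum.
P(11/5) = (-5)·e^(-11/5) ≈ -0.5540.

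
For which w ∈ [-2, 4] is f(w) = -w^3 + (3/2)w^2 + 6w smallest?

Differentiating, f'(w) = -3w^2 + 3w + 6; which vanishes at w = -1 and w = 2.
Candidates: f(-2) = 2; f(-1) = -7/2; f(2) = 10; f(4) = -16.
So the minimum is f(4) = -16.

4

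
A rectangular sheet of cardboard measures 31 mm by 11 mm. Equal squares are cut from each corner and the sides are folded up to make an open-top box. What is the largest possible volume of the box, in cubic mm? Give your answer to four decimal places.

With cut size x, the volume is V(x) = x(31 − 2x)(11 − 2x) for 0 < x < 5.5.
V'(x) = 12x^2 − 168x + 341. Setting V'(x) = 0 gives x ≈ 2.4631 (the root in (0, 5.5)).
V''(x) = 24x − 168 is negative there, so this is the maximum; V ≈ 390.0739.

390.0739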